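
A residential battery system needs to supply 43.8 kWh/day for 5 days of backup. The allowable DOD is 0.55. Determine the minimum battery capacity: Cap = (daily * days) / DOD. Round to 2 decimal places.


Total energy needed = daily * days = 43.8 * 5 = 219.0 kWh
Account for depth of discharge:
  Cap = total_energy / DOD = 219.0 / 0.55
  Cap = 398.18 kWh

398.18


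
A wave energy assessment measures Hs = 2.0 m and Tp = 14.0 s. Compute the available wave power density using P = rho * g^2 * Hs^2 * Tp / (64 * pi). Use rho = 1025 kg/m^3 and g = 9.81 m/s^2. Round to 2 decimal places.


Apply wave power formula:
  g^2 = 9.81^2 = 96.2361
  Hs^2 = 2.0^2 = 4.0
  Numerator = rho * g^2 * Hs^2 * Tp = 1025 * 96.2361 * 4.0 * 14.0 = 5523952.14
  Denominator = 64 * pi = 201.0619
  P = 5523952.14 / 201.0619 = 27473.88 W/m

27473.88


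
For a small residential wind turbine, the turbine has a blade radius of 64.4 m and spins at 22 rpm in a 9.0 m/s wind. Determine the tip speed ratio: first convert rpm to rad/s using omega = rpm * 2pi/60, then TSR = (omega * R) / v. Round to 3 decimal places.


Convert rotational speed to rad/s:
  omega = 22 * 2 * pi / 60 = 2.3038 rad/s
Compute tip speed:
  v_tip = omega * R = 2.3038 * 64.4 = 148.367 m/s
Tip speed ratio:
  TSR = v_tip / v_wind = 148.367 / 9.0 = 16.485

16.485


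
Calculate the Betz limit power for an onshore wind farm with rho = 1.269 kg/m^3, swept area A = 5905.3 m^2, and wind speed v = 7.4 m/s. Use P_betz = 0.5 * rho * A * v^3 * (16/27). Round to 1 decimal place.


The Betz coefficient Cp_max = 16/27 = 0.5926
v^3 = 7.4^3 = 405.224
P_betz = 0.5 * rho * A * v^3 * Cp_max
P_betz = 0.5 * 1.269 * 5905.3 * 405.224 * 0.5926
P_betz = 899756.5 W

899756.5


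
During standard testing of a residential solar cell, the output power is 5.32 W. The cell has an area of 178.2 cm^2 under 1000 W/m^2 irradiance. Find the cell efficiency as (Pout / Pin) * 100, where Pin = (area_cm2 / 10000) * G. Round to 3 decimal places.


First compute the input power:
  Pin = area_cm2 / 10000 * G = 178.2 / 10000 * 1000 = 17.82 W
Then compute efficiency:
  Efficiency = (Pout / Pin) * 100 = (5.32 / 17.82) * 100
  Efficiency = 29.854%

29.854


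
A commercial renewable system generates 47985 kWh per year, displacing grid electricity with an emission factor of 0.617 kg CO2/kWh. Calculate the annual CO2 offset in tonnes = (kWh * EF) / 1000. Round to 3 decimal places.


CO2 offset in kg = generation * emission_factor
CO2 offset = 47985 * 0.617 = 29606.75 kg
Convert to tonnes:
  CO2 offset = 29606.75 / 1000 = 29.607 tonnes

29.607


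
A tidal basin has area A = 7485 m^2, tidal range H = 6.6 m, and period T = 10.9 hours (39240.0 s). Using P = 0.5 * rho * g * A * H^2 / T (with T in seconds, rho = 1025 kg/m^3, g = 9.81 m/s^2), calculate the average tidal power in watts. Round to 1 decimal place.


Convert period to seconds: T = 10.9 * 3600 = 39240.0 s
H^2 = 6.6^2 = 43.56
P = 0.5 * rho * g * A * H^2 / T
P = 0.5 * 1025 * 9.81 * 7485 * 43.56 / 39240.0
P = 41774.7 W

41774.7


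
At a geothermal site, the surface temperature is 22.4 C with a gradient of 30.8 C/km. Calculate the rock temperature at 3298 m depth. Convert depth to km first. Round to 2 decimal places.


Convert depth to km: 3298 / 1000 = 3.298 km
Temperature increase = gradient * depth_km = 30.8 * 3.298 = 101.58 C
Temperature at depth = T_surface + delta_T = 22.4 + 101.58
T = 123.98 C

123.98


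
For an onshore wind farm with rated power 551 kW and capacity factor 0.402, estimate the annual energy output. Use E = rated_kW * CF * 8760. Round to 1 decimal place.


Annual energy = rated_kW * capacity_factor * hours_per_year
Given: P_rated = 551 kW, CF = 0.402, hours = 8760
E = 551 * 0.402 * 8760
E = 1940357.5 kWh

1940357.5


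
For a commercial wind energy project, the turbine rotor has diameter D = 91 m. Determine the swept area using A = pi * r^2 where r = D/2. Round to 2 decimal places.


Compute the rotor radius:
  r = D / 2 = 91 / 2 = 45.5 m
Calculate swept area:
  A = pi * r^2 = pi * 45.5^2
  A = 6503.88 m^2

6503.88


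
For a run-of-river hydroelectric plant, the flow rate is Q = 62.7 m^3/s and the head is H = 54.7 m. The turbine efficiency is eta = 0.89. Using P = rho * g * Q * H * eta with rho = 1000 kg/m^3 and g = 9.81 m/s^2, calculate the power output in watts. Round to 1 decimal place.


Apply the hydropower formula P = rho * g * Q * H * eta
rho * g = 1000 * 9.81 = 9810.0
P = 9810.0 * 62.7 * 54.7 * 0.89
P = 29944280.4 W

29944280.4


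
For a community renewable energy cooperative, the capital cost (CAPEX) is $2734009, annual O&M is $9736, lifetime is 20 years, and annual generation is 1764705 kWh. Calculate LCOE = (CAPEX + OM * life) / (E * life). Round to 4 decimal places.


Total cost = CAPEX + OM * lifetime = 2734009 + 9736 * 20 = 2734009 + 194720 = 2928729
Total generation = annual * lifetime = 1764705 * 20 = 35294100 kWh
LCOE = 2928729 / 35294100
LCOE = 0.0830 $/kWh

0.0830


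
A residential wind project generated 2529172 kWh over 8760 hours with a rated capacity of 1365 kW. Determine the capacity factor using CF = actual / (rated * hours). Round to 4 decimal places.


Capacity factor = actual output / maximum possible output
Maximum possible = rated * hours = 1365 * 8760 = 11957400 kWh
CF = 2529172 / 11957400
CF = 0.2115

0.2115


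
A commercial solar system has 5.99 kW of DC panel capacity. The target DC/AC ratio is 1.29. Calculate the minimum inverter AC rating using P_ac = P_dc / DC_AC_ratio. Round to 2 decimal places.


The inverter AC capacity is determined by the DC/AC ratio.
Given: P_dc = 5.99 kW, DC/AC ratio = 1.29
P_ac = P_dc / ratio = 5.99 / 1.29
P_ac = 4.64 kW

4.64


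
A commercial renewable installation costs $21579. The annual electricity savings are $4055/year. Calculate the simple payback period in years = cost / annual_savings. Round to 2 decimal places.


Simple payback period = initial cost / annual savings
Payback = 21579 / 4055
Payback = 5.32 years

5.32


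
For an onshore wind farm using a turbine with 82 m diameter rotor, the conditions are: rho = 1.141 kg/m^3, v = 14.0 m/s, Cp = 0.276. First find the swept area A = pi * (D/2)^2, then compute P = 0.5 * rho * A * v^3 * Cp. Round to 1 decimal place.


Step 1 -- Compute swept area:
  A = pi * (D/2)^2 = pi * (82/2)^2 = 5281.02 m^2
Step 2 -- Apply wind power equation:
  P = 0.5 * rho * A * v^3 * Cp
  v^3 = 14.0^3 = 2744.0
  P = 0.5 * 1.141 * 5281.02 * 2744.0 * 0.276
  P = 2281741.4 W

2281741.4


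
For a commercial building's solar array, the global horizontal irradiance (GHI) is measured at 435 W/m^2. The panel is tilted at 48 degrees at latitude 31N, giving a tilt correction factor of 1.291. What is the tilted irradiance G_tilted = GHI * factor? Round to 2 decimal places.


Identify the given values:
  GHI = 435 W/m^2, tilt correction factor = 1.291
Apply the formula G_tilted = GHI * factor:
  G_tilted = 435 * 1.291
  G_tilted = 561.59 W/m^2

561.59


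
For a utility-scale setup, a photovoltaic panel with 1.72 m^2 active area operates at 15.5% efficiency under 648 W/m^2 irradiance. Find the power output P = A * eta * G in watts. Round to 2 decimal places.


Use the solar power formula P = A * eta * G.
Given: A = 1.72 m^2, eta = 0.155, G = 648 W/m^2
P = 1.72 * 0.155 * 648
P = 172.76 W

172.76


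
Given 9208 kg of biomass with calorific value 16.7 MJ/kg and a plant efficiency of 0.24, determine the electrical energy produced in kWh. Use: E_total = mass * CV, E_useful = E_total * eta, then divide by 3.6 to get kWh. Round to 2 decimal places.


Total energy = mass * CV = 9208 * 16.7 = 153773.6 MJ
Useful energy = total * eta = 153773.6 * 0.24 = 36905.66 MJ
Convert to kWh: 36905.66 / 3.6
Useful energy = 10251.57 kWh

10251.57


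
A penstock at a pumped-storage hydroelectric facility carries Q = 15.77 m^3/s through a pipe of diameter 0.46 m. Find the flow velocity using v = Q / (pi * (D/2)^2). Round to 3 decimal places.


Compute pipe cross-sectional area:
  A = pi * (D/2)^2 = pi * (0.46/2)^2 = 0.1662 m^2
Calculate velocity:
  v = Q / A = 15.77 / 0.1662
  v = 94.891 m/s

94.891


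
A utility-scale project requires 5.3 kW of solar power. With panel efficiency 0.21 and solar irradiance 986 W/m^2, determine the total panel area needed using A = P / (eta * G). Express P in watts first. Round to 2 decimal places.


Convert target power to watts: P = 5.3 * 1000 = 5300.0 W
Compute denominator: eta * G = 0.21 * 986 = 207.06
Required area A = P / (eta * G) = 5300.0 / 207.06
A = 25.60 m^2

25.60


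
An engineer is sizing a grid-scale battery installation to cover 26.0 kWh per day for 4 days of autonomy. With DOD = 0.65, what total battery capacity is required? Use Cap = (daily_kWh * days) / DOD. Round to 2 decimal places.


Total energy needed = daily * days = 26.0 * 4 = 104.0 kWh
Account for depth of discharge:
  Cap = total_energy / DOD = 104.0 / 0.65
  Cap = 160.00 kWh

160.00


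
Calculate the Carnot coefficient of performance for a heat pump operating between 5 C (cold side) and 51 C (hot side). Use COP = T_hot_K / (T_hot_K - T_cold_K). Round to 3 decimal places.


Convert to Kelvin:
  T_hot = 51 + 273.15 = 324.15 K
  T_cold = 5 + 273.15 = 278.15 K
Apply Carnot COP formula:
  COP = T_hot_K / (T_hot_K - T_cold_K) = 324.15 / 46.0
  COP = 7.047

7.047


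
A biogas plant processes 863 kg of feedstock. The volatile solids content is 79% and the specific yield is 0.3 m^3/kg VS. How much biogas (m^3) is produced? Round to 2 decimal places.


Compute volatile solids:
  VS = mass * VS_fraction = 863 * 0.79 = 681.77 kg
Calculate biogas volume:
  Biogas = VS * specific_yield = 681.77 * 0.3
  Biogas = 204.53 m^3

204.53


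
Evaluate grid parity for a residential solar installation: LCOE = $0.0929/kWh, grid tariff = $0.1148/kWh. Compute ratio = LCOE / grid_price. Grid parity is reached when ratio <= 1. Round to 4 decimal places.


Compare LCOE to grid price:
  LCOE = $0.0929/kWh, Grid price = $0.1148/kWh
  Ratio = LCOE / grid_price = 0.0929 / 0.1148 = 0.8092
  Grid parity achieved (ratio <= 1)? yes

0.8092


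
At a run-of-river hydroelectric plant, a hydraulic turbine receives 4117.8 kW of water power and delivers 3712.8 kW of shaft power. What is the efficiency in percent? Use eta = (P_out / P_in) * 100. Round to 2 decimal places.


Turbine efficiency = (output power / input power) * 100
eta = (3712.8 / 4117.8) * 100
eta = 90.16%

90.16


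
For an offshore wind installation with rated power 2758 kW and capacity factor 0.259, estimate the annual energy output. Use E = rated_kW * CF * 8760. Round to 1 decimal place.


Annual energy = rated_kW * capacity_factor * hours_per_year
Given: P_rated = 2758 kW, CF = 0.259, hours = 8760
E = 2758 * 0.259 * 8760
E = 6257460.7 kWh

6257460.7


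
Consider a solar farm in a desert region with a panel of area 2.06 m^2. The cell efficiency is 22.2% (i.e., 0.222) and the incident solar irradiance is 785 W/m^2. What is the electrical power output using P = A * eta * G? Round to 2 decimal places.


Use the solar power formula P = A * eta * G.
Given: A = 2.06 m^2, eta = 0.222, G = 785 W/m^2
P = 2.06 * 0.222 * 785
P = 359.00 W

359.00


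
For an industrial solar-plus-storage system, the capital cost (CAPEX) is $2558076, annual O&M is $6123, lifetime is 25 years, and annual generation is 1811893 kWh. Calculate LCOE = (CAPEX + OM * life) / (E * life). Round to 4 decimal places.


Total cost = CAPEX + OM * lifetime = 2558076 + 6123 * 25 = 2558076 + 153075 = 2711151
Total generation = annual * lifetime = 1811893 * 25 = 45297325 kWh
LCOE = 2711151 / 45297325
LCOE = 0.0599 $/kWh

0.0599


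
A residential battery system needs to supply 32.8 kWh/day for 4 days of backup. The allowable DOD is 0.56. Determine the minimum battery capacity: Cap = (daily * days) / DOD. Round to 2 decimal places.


Total energy needed = daily * days = 32.8 * 4 = 131.2 kWh
Account for depth of discharge:
  Cap = total_energy / DOD = 131.2 / 0.56
  Cap = 234.29 kWh

234.29


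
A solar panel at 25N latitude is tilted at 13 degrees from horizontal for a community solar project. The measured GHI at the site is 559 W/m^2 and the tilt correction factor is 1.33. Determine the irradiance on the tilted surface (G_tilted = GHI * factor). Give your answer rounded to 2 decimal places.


Identify the given values:
  GHI = 559 W/m^2, tilt correction factor = 1.33
Apply the formula G_tilted = GHI * factor:
  G_tilted = 559 * 1.33
  G_tilted = 743.47 W/m^2

743.47


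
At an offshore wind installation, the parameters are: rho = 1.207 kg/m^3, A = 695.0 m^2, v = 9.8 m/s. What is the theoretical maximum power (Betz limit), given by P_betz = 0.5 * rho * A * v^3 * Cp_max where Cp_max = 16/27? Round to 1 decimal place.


The Betz coefficient Cp_max = 16/27 = 0.5926
v^3 = 9.8^3 = 941.192
P_betz = 0.5 * rho * A * v^3 * Cp_max
P_betz = 0.5 * 1.207 * 695.0 * 941.192 * 0.5926
P_betz = 233935.7 W

233935.7


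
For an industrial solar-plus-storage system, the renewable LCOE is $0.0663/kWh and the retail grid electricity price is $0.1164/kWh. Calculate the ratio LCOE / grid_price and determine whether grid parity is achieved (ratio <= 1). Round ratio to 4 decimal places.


Compare LCOE to grid price:
  LCOE = $0.0663/kWh, Grid price = $0.1164/kWh
  Ratio = LCOE / grid_price = 0.0663 / 0.1164 = 0.5696
  Grid parity achieved (ratio <= 1)? yes

0.5696


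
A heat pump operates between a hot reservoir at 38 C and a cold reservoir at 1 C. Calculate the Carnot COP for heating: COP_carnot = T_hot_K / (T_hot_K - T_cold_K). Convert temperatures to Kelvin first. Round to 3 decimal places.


Convert to Kelvin:
  T_hot = 38 + 273.15 = 311.15 K
  T_cold = 1 + 273.15 = 274.15 K
Apply Carnot COP formula:
  COP = T_hot_K / (T_hot_K - T_cold_K) = 311.15 / 37.0
  COP = 8.409

8.409


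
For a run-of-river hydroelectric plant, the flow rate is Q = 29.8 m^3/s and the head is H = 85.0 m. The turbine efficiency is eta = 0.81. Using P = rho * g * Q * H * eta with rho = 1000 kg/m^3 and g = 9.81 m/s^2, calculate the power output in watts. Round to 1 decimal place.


Apply the hydropower formula P = rho * g * Q * H * eta
rho * g = 1000 * 9.81 = 9810.0
P = 9810.0 * 29.8 * 85.0 * 0.81
P = 20127471.3 W

20127471.3


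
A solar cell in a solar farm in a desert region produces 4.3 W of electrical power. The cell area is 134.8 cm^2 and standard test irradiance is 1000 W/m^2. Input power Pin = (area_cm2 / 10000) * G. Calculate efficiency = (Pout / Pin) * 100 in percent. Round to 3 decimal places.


First compute the input power:
  Pin = area_cm2 / 10000 * G = 134.8 / 10000 * 1000 = 13.48 W
Then compute efficiency:
  Efficiency = (Pout / Pin) * 100 = (4.3 / 13.48) * 100
  Efficiency = 31.899%

31.899


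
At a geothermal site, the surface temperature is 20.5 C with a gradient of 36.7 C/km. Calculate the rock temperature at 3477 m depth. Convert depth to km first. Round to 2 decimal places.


Convert depth to km: 3477 / 1000 = 3.477 km
Temperature increase = gradient * depth_km = 36.7 * 3.477 = 127.61 C
Temperature at depth = T_surface + delta_T = 20.5 + 127.61
T = 148.11 C

148.11


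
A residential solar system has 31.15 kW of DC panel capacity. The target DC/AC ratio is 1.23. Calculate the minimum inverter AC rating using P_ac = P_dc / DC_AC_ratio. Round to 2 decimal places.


The inverter AC capacity is determined by the DC/AC ratio.
Given: P_dc = 31.15 kW, DC/AC ratio = 1.23
P_ac = P_dc / ratio = 31.15 / 1.23
P_ac = 25.33 kW

25.33


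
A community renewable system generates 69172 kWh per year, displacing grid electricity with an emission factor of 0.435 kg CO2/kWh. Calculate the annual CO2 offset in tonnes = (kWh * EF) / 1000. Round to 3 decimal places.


CO2 offset in kg = generation * emission_factor
CO2 offset = 69172 * 0.435 = 30089.82 kg
Convert to tonnes:
  CO2 offset = 30089.82 / 1000 = 30.090 tonnes

30.090


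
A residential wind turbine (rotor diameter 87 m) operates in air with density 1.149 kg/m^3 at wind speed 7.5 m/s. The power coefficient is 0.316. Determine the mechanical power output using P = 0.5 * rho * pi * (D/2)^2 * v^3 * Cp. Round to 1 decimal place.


Step 1 -- Compute swept area:
  A = pi * (D/2)^2 = pi * (87/2)^2 = 5944.68 m^2
Step 2 -- Apply wind power equation:
  P = 0.5 * rho * A * v^3 * Cp
  v^3 = 7.5^3 = 421.875
  P = 0.5 * 1.149 * 5944.68 * 421.875 * 0.316
  P = 455291.2 W

455291.2


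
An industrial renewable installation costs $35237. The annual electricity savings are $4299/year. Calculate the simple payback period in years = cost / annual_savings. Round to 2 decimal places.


Simple payback period = initial cost / annual savings
Payback = 35237 / 4299
Payback = 8.20 years

8.20


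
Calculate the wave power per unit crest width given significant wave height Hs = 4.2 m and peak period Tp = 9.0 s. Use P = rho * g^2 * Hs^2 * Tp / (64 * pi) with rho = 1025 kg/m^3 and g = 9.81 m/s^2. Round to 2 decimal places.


Apply wave power formula:
  g^2 = 9.81^2 = 96.2361
  Hs^2 = 4.2^2 = 17.64
  Numerator = rho * g^2 * Hs^2 * Tp = 1025 * 96.2361 * 17.64 * 9.0 = 15660404.32
  Denominator = 64 * pi = 201.0619
  P = 15660404.32 / 201.0619 = 77888.46 W/m

77888.46


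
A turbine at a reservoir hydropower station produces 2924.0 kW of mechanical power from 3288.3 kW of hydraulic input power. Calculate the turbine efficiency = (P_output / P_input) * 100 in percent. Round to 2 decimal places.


Turbine efficiency = (output power / input power) * 100
eta = (2924.0 / 3288.3) * 100
eta = 88.92%

88.92


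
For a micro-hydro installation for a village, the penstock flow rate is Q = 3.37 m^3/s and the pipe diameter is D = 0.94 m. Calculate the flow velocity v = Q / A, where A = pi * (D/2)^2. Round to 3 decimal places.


Compute pipe cross-sectional area:
  A = pi * (D/2)^2 = pi * (0.94/2)^2 = 0.694 m^2
Calculate velocity:
  v = Q / A = 3.37 / 0.694
  v = 4.856 m/s

4.856


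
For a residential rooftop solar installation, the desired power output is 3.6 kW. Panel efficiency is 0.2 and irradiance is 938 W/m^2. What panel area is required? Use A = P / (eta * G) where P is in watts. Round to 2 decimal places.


Convert target power to watts: P = 3.6 * 1000 = 3600.0 W
Compute denominator: eta * G = 0.2 * 938 = 187.6
Required area A = P / (eta * G) = 3600.0 / 187.6
A = 19.19 m^2

19.19


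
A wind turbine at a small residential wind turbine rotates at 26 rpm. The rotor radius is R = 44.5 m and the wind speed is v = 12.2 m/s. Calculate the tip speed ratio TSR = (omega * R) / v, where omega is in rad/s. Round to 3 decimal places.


Convert rotational speed to rad/s:
  omega = 26 * 2 * pi / 60 = 2.7227 rad/s
Compute tip speed:
  v_tip = omega * R = 2.7227 * 44.5 = 121.161 m/s
Tip speed ratio:
  TSR = v_tip / v_wind = 121.161 / 12.2 = 9.931

9.931


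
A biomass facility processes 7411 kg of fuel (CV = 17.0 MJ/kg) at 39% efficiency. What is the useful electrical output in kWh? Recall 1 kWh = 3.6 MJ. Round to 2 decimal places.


Total energy = mass * CV = 7411 * 17.0 = 125987.0 MJ
Useful energy = total * eta = 125987.0 * 0.39 = 49134.93 MJ
Convert to kWh: 49134.93 / 3.6
Useful energy = 13648.59 kWh

13648.59


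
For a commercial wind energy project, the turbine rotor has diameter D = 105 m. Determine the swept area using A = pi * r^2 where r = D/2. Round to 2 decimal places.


Compute the rotor radius:
  r = D / 2 = 105 / 2 = 52.5 m
Calculate swept area:
  A = pi * r^2 = pi * 52.5^2
  A = 8659.01 m^2

8659.01


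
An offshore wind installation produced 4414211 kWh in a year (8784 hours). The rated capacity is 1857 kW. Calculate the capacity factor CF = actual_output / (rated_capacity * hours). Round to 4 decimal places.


Capacity factor = actual output / maximum possible output
Maximum possible = rated * hours = 1857 * 8784 = 16311888 kWh
CF = 4414211 / 16311888
CF = 0.2706

0.2706


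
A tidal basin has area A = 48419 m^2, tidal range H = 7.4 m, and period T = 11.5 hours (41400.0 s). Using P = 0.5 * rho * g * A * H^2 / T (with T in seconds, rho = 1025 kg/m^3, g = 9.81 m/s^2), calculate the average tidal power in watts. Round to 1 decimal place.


Convert period to seconds: T = 11.5 * 3600 = 41400.0 s
H^2 = 7.4^2 = 54.76
P = 0.5 * rho * g * A * H^2 / T
P = 0.5 * 1025 * 9.81 * 48419 * 54.76 / 41400.0
P = 321989.6 W

321989.6


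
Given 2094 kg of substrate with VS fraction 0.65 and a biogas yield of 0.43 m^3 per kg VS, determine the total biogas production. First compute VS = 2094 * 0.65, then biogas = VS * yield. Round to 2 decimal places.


Compute volatile solids:
  VS = mass * VS_fraction = 2094 * 0.65 = 1361.1 kg
Calculate biogas volume:
  Biogas = VS * specific_yield = 1361.1 * 0.43
  Biogas = 585.27 m^3

585.27


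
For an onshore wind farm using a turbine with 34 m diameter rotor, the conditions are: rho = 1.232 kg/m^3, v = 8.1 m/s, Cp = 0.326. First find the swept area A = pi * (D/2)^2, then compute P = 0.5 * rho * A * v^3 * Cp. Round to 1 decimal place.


Step 1 -- Compute swept area:
  A = pi * (D/2)^2 = pi * (34/2)^2 = 907.92 m^2
Step 2 -- Apply wind power equation:
  P = 0.5 * rho * A * v^3 * Cp
  v^3 = 8.1^3 = 531.441
  P = 0.5 * 1.232 * 907.92 * 531.441 * 0.326
  P = 96894.9 W

96894.9


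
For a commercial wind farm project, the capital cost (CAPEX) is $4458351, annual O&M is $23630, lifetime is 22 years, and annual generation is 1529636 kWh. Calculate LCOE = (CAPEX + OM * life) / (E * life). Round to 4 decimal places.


Total cost = CAPEX + OM * lifetime = 4458351 + 23630 * 22 = 4458351 + 519860 = 4978211
Total generation = annual * lifetime = 1529636 * 22 = 33651992 kWh
LCOE = 4978211 / 33651992
LCOE = 0.1479 $/kWh

0.1479


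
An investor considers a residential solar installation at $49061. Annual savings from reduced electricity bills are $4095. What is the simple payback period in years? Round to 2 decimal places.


Simple payback period = initial cost / annual savings
Payback = 49061 / 4095
Payback = 11.98 years

11.98


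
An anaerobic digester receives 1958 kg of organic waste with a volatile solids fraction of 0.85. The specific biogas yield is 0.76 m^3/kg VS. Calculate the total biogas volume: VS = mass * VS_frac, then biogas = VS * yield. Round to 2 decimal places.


Compute volatile solids:
  VS = mass * VS_fraction = 1958 * 0.85 = 1664.3 kg
Calculate biogas volume:
  Biogas = VS * specific_yield = 1664.3 * 0.76
  Biogas = 1264.87 m^3

1264.87


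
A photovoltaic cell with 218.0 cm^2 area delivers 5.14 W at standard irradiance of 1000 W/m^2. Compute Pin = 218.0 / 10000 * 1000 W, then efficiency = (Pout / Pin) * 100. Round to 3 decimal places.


First compute the input power:
  Pin = area_cm2 / 10000 * G = 218.0 / 10000 * 1000 = 21.8 W
Then compute efficiency:
  Efficiency = (Pout / Pin) * 100 = (5.14 / 21.8) * 100
  Efficiency = 23.578%

23.578


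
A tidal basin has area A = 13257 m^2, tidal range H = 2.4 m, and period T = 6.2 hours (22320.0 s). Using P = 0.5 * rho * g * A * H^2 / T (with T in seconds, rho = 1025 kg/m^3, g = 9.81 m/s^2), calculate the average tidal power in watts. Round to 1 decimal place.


Convert period to seconds: T = 6.2 * 3600 = 22320.0 s
H^2 = 2.4^2 = 5.76
P = 0.5 * rho * g * A * H^2 / T
P = 0.5 * 1025 * 9.81 * 13257 * 5.76 / 22320.0
P = 17200.3 W

17200.3


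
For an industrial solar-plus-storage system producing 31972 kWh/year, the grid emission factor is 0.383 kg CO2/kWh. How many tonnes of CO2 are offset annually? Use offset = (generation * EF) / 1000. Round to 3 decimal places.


CO2 offset in kg = generation * emission_factor
CO2 offset = 31972 * 0.383 = 12245.28 kg
Convert to tonnes:
  CO2 offset = 12245.28 / 1000 = 12.245 tonnes

12.245


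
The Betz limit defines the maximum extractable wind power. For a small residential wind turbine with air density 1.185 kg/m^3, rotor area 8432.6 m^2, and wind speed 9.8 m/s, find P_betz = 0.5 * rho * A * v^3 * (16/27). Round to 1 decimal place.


The Betz coefficient Cp_max = 16/27 = 0.5926
v^3 = 9.8^3 = 941.192
P_betz = 0.5 * rho * A * v^3 * Cp_max
P_betz = 0.5 * 1.185 * 8432.6 * 941.192 * 0.5926
P_betz = 2786662.0 W

2786662.0


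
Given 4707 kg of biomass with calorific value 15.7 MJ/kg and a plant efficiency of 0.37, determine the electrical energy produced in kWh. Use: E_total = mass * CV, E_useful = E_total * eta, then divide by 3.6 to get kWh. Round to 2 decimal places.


Total energy = mass * CV = 4707 * 15.7 = 73899.9 MJ
Useful energy = total * eta = 73899.9 * 0.37 = 27342.96 MJ
Convert to kWh: 27342.96 / 3.6
Useful energy = 7595.27 kWh

7595.27


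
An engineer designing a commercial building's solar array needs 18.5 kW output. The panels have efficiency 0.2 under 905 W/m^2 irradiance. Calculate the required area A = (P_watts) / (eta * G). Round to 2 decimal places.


Convert target power to watts: P = 18.5 * 1000 = 18500.0 W
Compute denominator: eta * G = 0.2 * 905 = 181.0
Required area A = P / (eta * G) = 18500.0 / 181.0
A = 102.21 m^2

102.21


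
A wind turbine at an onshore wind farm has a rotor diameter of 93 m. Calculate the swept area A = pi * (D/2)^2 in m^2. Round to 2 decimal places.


Compute the rotor radius:
  r = D / 2 = 93 / 2 = 46.5 m
Calculate swept area:
  A = pi * r^2 = pi * 46.5^2
  A = 6792.91 m^2

6792.91


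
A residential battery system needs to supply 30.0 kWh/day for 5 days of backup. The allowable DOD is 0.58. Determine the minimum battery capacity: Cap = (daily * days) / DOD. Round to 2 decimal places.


Total energy needed = daily * days = 30.0 * 5 = 150.0 kWh
Account for depth of discharge:
  Cap = total_energy / DOD = 150.0 / 0.58
  Cap = 258.62 kWh

258.62


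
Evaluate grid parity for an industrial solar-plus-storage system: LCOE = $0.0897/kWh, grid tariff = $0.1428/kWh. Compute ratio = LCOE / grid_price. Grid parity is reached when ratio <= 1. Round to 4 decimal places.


Compare LCOE to grid price:
  LCOE = $0.0897/kWh, Grid price = $0.1428/kWh
  Ratio = LCOE / grid_price = 0.0897 / 0.1428 = 0.6282
  Grid parity achieved (ratio <= 1)? yes

0.6282


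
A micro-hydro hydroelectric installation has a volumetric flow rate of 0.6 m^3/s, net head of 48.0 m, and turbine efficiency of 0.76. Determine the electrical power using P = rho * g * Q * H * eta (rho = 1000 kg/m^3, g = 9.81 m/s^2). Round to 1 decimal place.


Apply the hydropower formula P = rho * g * Q * H * eta
rho * g = 1000 * 9.81 = 9810.0
P = 9810.0 * 0.6 * 48.0 * 0.76
P = 214721.3 W

214721.3


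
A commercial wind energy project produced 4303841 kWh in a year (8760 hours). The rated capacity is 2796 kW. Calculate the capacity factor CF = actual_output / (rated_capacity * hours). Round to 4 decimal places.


Capacity factor = actual output / maximum possible output
Maximum possible = rated * hours = 2796 * 8760 = 24492960 kWh
CF = 4303841 / 24492960
CF = 0.1757

0.1757


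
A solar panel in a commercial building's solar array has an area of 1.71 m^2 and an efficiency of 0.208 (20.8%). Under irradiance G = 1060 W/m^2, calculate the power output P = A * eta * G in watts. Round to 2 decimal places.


Use the solar power formula P = A * eta * G.
Given: A = 1.71 m^2, eta = 0.208, G = 1060 W/m^2
P = 1.71 * 0.208 * 1060
P = 377.02 W

377.02


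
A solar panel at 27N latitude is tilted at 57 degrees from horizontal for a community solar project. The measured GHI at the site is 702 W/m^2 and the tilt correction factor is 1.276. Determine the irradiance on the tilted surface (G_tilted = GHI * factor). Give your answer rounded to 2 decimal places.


Identify the given values:
  GHI = 702 W/m^2, tilt correction factor = 1.276
Apply the formula G_tilted = GHI * factor:
  G_tilted = 702 * 1.276
  G_tilted = 895.75 W/m^2

895.75


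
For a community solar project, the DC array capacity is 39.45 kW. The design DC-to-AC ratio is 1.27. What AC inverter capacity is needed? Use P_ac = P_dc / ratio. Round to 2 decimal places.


The inverter AC capacity is determined by the DC/AC ratio.
Given: P_dc = 39.45 kW, DC/AC ratio = 1.27
P_ac = P_dc / ratio = 39.45 / 1.27
P_ac = 31.06 kW

31.06


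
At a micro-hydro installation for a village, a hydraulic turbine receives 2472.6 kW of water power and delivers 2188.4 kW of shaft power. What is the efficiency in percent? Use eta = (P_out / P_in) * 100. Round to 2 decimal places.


Turbine efficiency = (output power / input power) * 100
eta = (2188.4 / 2472.6) * 100
eta = 88.51%

88.51


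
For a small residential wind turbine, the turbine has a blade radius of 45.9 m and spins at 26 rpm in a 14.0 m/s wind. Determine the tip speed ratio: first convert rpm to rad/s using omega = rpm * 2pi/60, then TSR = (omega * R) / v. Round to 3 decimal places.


Convert rotational speed to rad/s:
  omega = 26 * 2 * pi / 60 = 2.7227 rad/s
Compute tip speed:
  v_tip = omega * R = 2.7227 * 45.9 = 124.973 m/s
Tip speed ratio:
  TSR = v_tip / v_wind = 124.973 / 14.0 = 8.927

8.927


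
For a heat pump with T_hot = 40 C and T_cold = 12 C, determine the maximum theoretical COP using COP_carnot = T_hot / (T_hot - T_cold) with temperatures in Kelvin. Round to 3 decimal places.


Convert to Kelvin:
  T_hot = 40 + 273.15 = 313.15 K
  T_cold = 12 + 273.15 = 285.15 K
Apply Carnot COP formula:
  COP = T_hot_K / (T_hot_K - T_cold_K) = 313.15 / 28.0
  COP = 11.184

11.184


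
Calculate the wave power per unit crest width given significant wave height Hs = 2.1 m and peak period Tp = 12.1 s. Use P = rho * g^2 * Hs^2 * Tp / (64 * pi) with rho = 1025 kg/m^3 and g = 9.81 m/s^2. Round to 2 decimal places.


Apply wave power formula:
  g^2 = 9.81^2 = 96.2361
  Hs^2 = 2.1^2 = 4.41
  Numerator = rho * g^2 * Hs^2 * Tp = 1025 * 96.2361 * 4.41 * 12.1 = 5263635.9
  Denominator = 64 * pi = 201.0619
  P = 5263635.9 / 201.0619 = 26179.18 W/m

26179.18


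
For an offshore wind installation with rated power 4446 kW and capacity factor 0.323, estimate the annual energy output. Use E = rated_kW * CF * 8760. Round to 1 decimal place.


Annual energy = rated_kW * capacity_factor * hours_per_year
Given: P_rated = 4446 kW, CF = 0.323, hours = 8760
E = 4446 * 0.323 * 8760
E = 12579868.1 kWh

12579868.1


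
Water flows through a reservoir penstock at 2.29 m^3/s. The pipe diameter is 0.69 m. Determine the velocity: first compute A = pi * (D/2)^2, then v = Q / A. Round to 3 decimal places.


Compute pipe cross-sectional area:
  A = pi * (D/2)^2 = pi * (0.69/2)^2 = 0.3739 m^2
Calculate velocity:
  v = Q / A = 2.29 / 0.3739
  v = 6.124 m/s

6.124


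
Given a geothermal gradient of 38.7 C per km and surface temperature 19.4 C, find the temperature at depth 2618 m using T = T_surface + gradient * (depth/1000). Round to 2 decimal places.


Convert depth to km: 2618 / 1000 = 2.618 km
Temperature increase = gradient * depth_km = 38.7 * 2.618 = 101.32 C
Temperature at depth = T_surface + delta_T = 19.4 + 101.32
T = 120.72 C

120.72


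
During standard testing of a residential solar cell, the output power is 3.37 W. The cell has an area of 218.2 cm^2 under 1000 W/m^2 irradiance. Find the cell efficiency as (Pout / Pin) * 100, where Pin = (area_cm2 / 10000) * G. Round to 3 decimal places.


First compute the input power:
  Pin = area_cm2 / 10000 * G = 218.2 / 10000 * 1000 = 21.82 W
Then compute efficiency:
  Efficiency = (Pout / Pin) * 100 = (3.37 / 21.82) * 100
  Efficiency = 15.445%

15.445


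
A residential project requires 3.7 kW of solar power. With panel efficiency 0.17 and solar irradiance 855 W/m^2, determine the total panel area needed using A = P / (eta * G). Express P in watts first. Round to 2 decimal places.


Convert target power to watts: P = 3.7 * 1000 = 3700.0 W
Compute denominator: eta * G = 0.17 * 855 = 145.35
Required area A = P / (eta * G) = 3700.0 / 145.35
A = 25.46 m^2

25.46


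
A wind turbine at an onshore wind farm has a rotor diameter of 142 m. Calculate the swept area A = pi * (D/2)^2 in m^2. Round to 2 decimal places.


Compute the rotor radius:
  r = D / 2 = 142 / 2 = 71.0 m
Calculate swept area:
  A = pi * r^2 = pi * 71.0^2
  A = 15836.77 m^2

15836.77


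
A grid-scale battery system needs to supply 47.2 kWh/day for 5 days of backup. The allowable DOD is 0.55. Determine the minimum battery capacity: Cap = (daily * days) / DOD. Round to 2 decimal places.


Total energy needed = daily * days = 47.2 * 5 = 236.0 kWh
Account for depth of discharge:
  Cap = total_energy / DOD = 236.0 / 0.55
  Cap = 429.09 kWh

429.09


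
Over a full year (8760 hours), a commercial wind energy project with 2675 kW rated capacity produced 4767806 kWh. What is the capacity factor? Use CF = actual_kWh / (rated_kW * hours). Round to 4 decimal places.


Capacity factor = actual output / maximum possible output
Maximum possible = rated * hours = 2675 * 8760 = 23433000 kWh
CF = 4767806 / 23433000
CF = 0.2035

0.2035


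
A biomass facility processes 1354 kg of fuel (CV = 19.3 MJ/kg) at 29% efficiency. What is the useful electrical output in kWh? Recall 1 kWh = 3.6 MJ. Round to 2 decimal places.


Total energy = mass * CV = 1354 * 19.3 = 26132.2 MJ
Useful energy = total * eta = 26132.2 * 0.29 = 7578.34 MJ
Convert to kWh: 7578.34 / 3.6
Useful energy = 2105.09 kWh

2105.09


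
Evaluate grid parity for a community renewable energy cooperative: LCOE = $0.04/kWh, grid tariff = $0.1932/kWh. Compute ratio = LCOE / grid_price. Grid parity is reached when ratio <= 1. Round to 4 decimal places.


Compare LCOE to grid price:
  LCOE = $0.04/kWh, Grid price = $0.1932/kWh
  Ratio = LCOE / grid_price = 0.04 / 0.1932 = 0.2070
  Grid parity achieved (ratio <= 1)? yes

0.2070


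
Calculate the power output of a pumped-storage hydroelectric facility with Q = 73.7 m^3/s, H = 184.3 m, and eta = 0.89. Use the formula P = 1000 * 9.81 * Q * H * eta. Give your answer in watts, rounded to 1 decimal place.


Apply the hydropower formula P = rho * g * Q * H * eta
rho * g = 1000 * 9.81 = 9810.0
P = 9810.0 * 73.7 * 184.3 * 0.89
P = 118591028.9 W

118591028.9


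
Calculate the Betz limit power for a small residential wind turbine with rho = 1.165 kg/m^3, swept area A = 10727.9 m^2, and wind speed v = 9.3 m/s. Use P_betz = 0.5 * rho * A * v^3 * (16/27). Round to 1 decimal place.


The Betz coefficient Cp_max = 16/27 = 0.5926
v^3 = 9.3^3 = 804.357
P_betz = 0.5 * rho * A * v^3 * Cp_max
P_betz = 0.5 * 1.165 * 10727.9 * 804.357 * 0.5926
P_betz = 2978624.2 W

2978624.2


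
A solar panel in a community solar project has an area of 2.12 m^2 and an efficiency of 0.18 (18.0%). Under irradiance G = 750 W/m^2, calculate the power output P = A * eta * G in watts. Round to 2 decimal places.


Use the solar power formula P = A * eta * G.
Given: A = 2.12 m^2, eta = 0.18, G = 750 W/m^2
P = 2.12 * 0.18 * 750
P = 286.20 W

286.20


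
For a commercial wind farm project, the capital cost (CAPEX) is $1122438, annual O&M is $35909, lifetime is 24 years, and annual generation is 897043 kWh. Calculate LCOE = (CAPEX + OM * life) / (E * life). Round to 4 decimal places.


Total cost = CAPEX + OM * lifetime = 1122438 + 35909 * 24 = 1122438 + 861816 = 1984254
Total generation = annual * lifetime = 897043 * 24 = 21529032 kWh
LCOE = 1984254 / 21529032
LCOE = 0.0922 $/kWh

0.0922


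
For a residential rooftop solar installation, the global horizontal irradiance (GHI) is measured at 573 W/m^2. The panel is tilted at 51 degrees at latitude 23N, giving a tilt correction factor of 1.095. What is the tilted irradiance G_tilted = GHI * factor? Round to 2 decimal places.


Identify the given values:
  GHI = 573 W/m^2, tilt correction factor = 1.095
Apply the formula G_tilted = GHI * factor:
  G_tilted = 573 * 1.095
  G_tilted = 627.44 W/m^2

627.44


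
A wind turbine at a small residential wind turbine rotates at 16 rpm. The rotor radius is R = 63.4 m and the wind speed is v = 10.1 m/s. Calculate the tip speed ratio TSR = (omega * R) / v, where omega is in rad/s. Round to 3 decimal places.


Convert rotational speed to rad/s:
  omega = 16 * 2 * pi / 60 = 1.6755 rad/s
Compute tip speed:
  v_tip = omega * R = 1.6755 * 63.4 = 106.228 m/s
Tip speed ratio:
  TSR = v_tip / v_wind = 106.228 / 10.1 = 10.518

10.518


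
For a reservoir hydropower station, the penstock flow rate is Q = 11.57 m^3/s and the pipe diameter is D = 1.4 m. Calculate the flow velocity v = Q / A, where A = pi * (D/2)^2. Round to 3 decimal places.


Compute pipe cross-sectional area:
  A = pi * (D/2)^2 = pi * (1.4/2)^2 = 1.5394 m^2
Calculate velocity:
  v = Q / A = 11.57 / 1.5394
  v = 7.516 m/s

7.516


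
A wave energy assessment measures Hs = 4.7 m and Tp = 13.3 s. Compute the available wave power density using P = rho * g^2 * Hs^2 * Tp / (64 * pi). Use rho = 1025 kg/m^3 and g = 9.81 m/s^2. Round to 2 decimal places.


Apply wave power formula:
  g^2 = 9.81^2 = 96.2361
  Hs^2 = 4.7^2 = 22.09
  Numerator = rho * g^2 * Hs^2 * Tp = 1025 * 96.2361 * 22.09 * 13.3 = 28980724.41
  Denominator = 64 * pi = 201.0619
  P = 28980724.41 / 201.0619 = 144138.30 W/m

144138.30


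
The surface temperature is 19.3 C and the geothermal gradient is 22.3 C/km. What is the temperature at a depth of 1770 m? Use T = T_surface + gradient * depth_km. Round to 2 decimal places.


Convert depth to km: 1770 / 1000 = 1.77 km
Temperature increase = gradient * depth_km = 22.3 * 1.77 = 39.47 C
Temperature at depth = T_surface + delta_T = 19.3 + 39.47
T = 58.77 C

58.77


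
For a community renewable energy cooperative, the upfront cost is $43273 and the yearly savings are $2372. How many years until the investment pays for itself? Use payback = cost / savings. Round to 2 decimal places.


Simple payback period = initial cost / annual savings
Payback = 43273 / 2372
Payback = 18.24 years

18.24


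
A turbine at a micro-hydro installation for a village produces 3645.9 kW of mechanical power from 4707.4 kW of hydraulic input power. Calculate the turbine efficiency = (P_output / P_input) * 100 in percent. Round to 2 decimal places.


Turbine efficiency = (output power / input power) * 100
eta = (3645.9 / 4707.4) * 100
eta = 77.45%

77.45


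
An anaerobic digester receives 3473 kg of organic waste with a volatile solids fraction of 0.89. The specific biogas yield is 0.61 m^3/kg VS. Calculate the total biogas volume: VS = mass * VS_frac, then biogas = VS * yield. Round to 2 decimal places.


Compute volatile solids:
  VS = mass * VS_fraction = 3473 * 0.89 = 3090.97 kg
Calculate biogas volume:
  Biogas = VS * specific_yield = 3090.97 * 0.61
  Biogas = 1885.49 m^3

1885.49


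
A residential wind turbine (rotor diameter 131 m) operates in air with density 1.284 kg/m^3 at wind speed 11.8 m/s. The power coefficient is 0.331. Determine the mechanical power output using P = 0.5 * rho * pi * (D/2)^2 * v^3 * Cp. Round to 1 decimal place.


Step 1 -- Compute swept area:
  A = pi * (D/2)^2 = pi * (131/2)^2 = 13478.22 m^2
Step 2 -- Apply wind power equation:
  P = 0.5 * rho * A * v^3 * Cp
  v^3 = 11.8^3 = 1643.032
  P = 0.5 * 1.284 * 13478.22 * 1643.032 * 0.331
  P = 4705887.2 W

4705887.2


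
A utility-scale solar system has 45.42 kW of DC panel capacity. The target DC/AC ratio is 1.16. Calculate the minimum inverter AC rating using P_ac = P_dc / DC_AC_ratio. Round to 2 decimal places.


The inverter AC capacity is determined by the DC/AC ratio.
Given: P_dc = 45.42 kW, DC/AC ratio = 1.16
P_ac = P_dc / ratio = 45.42 / 1.16
P_ac = 39.16 kW

39.16


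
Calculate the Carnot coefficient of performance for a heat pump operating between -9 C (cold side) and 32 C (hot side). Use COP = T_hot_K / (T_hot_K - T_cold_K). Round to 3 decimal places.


Convert to Kelvin:
  T_hot = 32 + 273.15 = 305.15 K
  T_cold = -9 + 273.15 = 264.15 K
Apply Carnot COP formula:
  COP = T_hot_K / (T_hot_K - T_cold_K) = 305.15 / 41.0
  COP = 7.443

7.443


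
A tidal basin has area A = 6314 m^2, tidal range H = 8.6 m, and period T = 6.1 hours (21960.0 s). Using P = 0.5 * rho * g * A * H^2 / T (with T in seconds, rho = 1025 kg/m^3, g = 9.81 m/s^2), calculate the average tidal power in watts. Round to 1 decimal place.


Convert period to seconds: T = 6.1 * 3600 = 21960.0 s
H^2 = 8.6^2 = 73.96
P = 0.5 * rho * g * A * H^2 / T
P = 0.5 * 1025 * 9.81 * 6314 * 73.96 / 21960.0
P = 106913.4 W

106913.4
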